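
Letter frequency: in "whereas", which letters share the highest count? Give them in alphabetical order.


Word: "whereas"
Letter counts:
  'a': 1
  'e': 2
  'h': 1
  'r': 1
  's': 1
  'w': 1
Maximum count = 2
Most frequent = 'e' (2 times each)


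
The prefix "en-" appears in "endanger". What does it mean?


Prefix: en-
As in: endanger -> en- + danger
Meaning = cause to / put into


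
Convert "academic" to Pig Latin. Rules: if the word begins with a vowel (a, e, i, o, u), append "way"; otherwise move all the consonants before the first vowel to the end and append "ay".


Word: "academic"
Starts with vowel → add 'way'
Pig Latin = "academicway"


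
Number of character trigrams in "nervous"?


Word: "nervous" (length 7)
Number of 3-grams = length - 3 + 1 = 7 - 3 + 1
= 5


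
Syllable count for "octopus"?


Word: "octopus"
Syllable breakdown: oc / to / pus
Counting: 3 parts
= 3 syllables


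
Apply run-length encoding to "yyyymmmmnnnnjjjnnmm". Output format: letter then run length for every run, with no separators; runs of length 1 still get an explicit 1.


String: "yyyymmmmnnnnjjjnnmm"
Scanning for consecutive runs:
  'y' x 4
  'm' x 4
  'n' x 4
  'j' x 3
  'n' x 2
  'm' x 2
RLE = "y4m4n4j3n2m2"


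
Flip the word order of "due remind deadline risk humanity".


Original: "due remind deadline risk humanity"
Words (1..n): due | remind | deadline | risk | humanity
Reversed (n..1): humanity | risk | deadline | remind | due
Result = "humanity risk deadline remind due"


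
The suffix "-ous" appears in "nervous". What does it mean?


Suffix: -ous
Example: nervous = nerve + -ous, with a spelling change
Meaning = having quality of


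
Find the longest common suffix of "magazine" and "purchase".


Word 1: "magazine"
Word 2: "purchase"
Comparing from end:
  Pos -1: 'e' == 'e'
  Pos -2: 'n' != 's' (stop)
LCS = "e" (length 1)


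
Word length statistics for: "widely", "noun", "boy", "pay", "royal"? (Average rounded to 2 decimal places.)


Lengths: "widely"=6, "noun"=4, "boy"=3, "pay"=3, "royal"=5
Sum = 21, Count = 5
Average = 21/5 = 4.20
= avg=4.20, min=3, max=6


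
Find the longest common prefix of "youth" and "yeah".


Word 1: "youth"
Word 2: "yeah"
Comparing from start:
  Pos 0: 'y' == 'y'
  Pos 1: 'o' != 'e' (stop)
LCP = "y" (length 1)


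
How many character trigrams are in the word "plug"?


Word: "plug" (length 4)
Number of 3-grams = length - 3 + 1 = 4 - 3 + 1
= 2


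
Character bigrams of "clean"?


Word: "clean" (length 5)
Number of bigrams = 5 - 2 + 1 = 4
  Position 0: "cl"
  Position 1: "le"
  Position 2: "ea"
  Position 3: "an"
Bigrams = "cl", "le", "ea", "an"


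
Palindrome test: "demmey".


Word: "demmey"
Reversed: "yemmed"
Forward == Backward? demmey != yemmed
Palindrome = No


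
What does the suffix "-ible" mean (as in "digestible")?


Suffix: -ible
Example: digestible (digest + -ible)
Meaning = capable of


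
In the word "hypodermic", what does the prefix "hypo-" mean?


Prefix: hypo-
Example: hypodermic (hypo- + dermic)
Meaning = under / below normal


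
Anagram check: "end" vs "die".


Word 1: "end" → sorted: den
Word 2: "die" → sorted: dei
Same letters? den != dei
Anagram = No


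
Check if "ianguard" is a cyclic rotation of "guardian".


Word: "guardian", Candidate: "ianguard"
Method: check if candidate is substring of word+word
"guardianguardian" contains "ianguard"? Yes
Is rotation = Yes


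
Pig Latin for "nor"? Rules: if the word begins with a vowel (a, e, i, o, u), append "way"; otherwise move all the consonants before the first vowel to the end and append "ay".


Word: "nor"
Starts with consonant(s) → move to end, add 'ay'
Consonant cluster: "n"
Pig Latin = "ornay"


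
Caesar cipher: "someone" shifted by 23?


Word: "someone"
Shift: 23
Each letter → (letter + shift) mod 26:
  's' (18) + 23 = 15 → 'p'
  'o' (14) + 23 = 11 → 'l'
  'm' (12) + 23 = 9 → 'j'
  'e' (4) + 23 = 1 → 'b'
  'o' (14) + 23 = 11 → 'l'
  'n' (13) + 23 = 10 → 'k'
  'e' (4) + 23 = 1 → 'b'
Result = "pljblkb"


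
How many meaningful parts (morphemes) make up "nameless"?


Word: "nameless"
Morphemes: name / -less
Each morpheme carries meaning
= 2 morphemes


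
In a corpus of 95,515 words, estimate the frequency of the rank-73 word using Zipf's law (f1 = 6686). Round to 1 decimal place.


Zipf's law: f(r) = f(1) / r
f(1) = 6686
f(73) = 6686 / 73
= 91.6 occurrences


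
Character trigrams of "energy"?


Word: "energy" (length 6)
Number of trigrams = 6 - 3 + 1 = 4
  Position 0: "ene"
  Position 1: "ner"
  Position 2: "erg"
  Position 3: "rgy"
Trigrams = "ene", "ner", "erg", "rgy"


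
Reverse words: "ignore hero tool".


Original: "ignore hero tool"
Words (1..n): ignore | hero | tool
Reversed (n..1): tool | hero | ignore
Result = "tool hero ignore"


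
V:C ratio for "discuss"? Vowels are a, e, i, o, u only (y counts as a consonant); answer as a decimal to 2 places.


Word: "discuss"
Vowels (a,e,i,o,u): 2
Consonants: 5
Ratio = 2/5
= 0.40


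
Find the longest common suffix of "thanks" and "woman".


Word 1: "thanks"
Word 2: "woman"
Comparing from end:
  Pos -1: 's' != 'n' (stop)
LCS = "" (length 0)


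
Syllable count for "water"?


Word: "water"
Syllable breakdown: wa-ter
Counting: 2 parts
= 2 syllables


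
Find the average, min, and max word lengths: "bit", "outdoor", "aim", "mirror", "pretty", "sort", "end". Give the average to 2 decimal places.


Lengths: "bit"=3, "outdoor"=7, "aim"=3, "mirror"=6, "pretty"=6, "sort"=4, "end"=3
Sum = 32, Count = 7
Average = 32/7 = 4.57
= avg=4.57, min=3, max=7


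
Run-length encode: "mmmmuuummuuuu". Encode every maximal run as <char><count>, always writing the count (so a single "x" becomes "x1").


String: "mmmmuuummuuuu"
Scanning for consecutive runs:
  'm' x 4
  'u' x 3
  'm' x 2
  'u' x 4
RLE = "m4u3m2u4"


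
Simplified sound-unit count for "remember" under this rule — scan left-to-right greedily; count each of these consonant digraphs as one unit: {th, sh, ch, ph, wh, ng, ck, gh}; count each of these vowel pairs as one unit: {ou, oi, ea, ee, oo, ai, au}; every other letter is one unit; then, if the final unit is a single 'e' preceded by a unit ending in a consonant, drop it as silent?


Word: "remember" (8 letters)
Left-to-right scan:
  (1) 'r' (letter)
  (2) 'e' (letter)
  (3) 'm' (letter)
  (4) 'e' (letter)
  (5) 'm' (letter)
  (6) 'b' (letter)
  (7) 'e' (letter)
  (8) 'r' (letter)
Units from scan: 8
Sound units = 8 units


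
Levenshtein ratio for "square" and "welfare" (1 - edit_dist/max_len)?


Word 1: "square" (length 6)
Word 2: "welfare" (length 7)
One optimal edit sequence:
  1. insert 'w'  (+1)
  2. substitute 's' -> 'e'  (+1)
  3. substitute 'q' -> 'l'  (+1)
  4. substitute 'u' -> 'f'  (+1)
  5. keep 'a'
  6. keep 'r'
  7. keep 'e'
Edit distance = 4
Max length = max(6, 7) = 7
Similarity = 1 - 4/7
= 0.4286


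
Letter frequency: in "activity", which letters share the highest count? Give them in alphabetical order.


Word: "activity"
Letter counts:
  'a': 1
  'c': 1
  'i': 2
  't': 2
  'v': 1
  'y': 1
Maximum count = 2
Most frequent = 'i', 't' (2 times each)


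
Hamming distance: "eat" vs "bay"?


Comparing character by character (same length = 3):
  Pos 0: 'e' vs 'b' !=
  Pos 1: 'a' vs 'a' =
  Pos 2: 't' vs 'y' !=
Hamming distance = 2


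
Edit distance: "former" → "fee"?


Word 1: "former" (length 6)
Word 2: "fee" (length 3)
One optimal edit sequence (insert/delete/substitute each cost 1):
  1. keep 'f'
  2. delete 'o'  (+1)
  3. delete 'r'  (+1)
  4. delete 'm'  (+1)
  5. keep 'e'
  6. substitute 'r' -> 'e'  (+1)
Total edit operations: 4
Edit distance = 4


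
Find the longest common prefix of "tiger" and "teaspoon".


Word 1: "tiger"
Word 2: "teaspoon"
Comparing from start:
  Pos 0: 't' == 't'
  Pos 1: 'i' != 'e' (stop)
LCP = "t" (length 1)


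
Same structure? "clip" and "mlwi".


Pattern of "clip": [0, 1, 2, 3]
Pattern of "mlwi": [0, 1, 2, 3]
Patterns match
Same pattern = Yes


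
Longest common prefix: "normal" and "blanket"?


Word 1: "normal"
Word 2: "blanket"
Comparing from start:
  Pos 0: 'n' != 'b' (stop)
LCP = "" (length 0)


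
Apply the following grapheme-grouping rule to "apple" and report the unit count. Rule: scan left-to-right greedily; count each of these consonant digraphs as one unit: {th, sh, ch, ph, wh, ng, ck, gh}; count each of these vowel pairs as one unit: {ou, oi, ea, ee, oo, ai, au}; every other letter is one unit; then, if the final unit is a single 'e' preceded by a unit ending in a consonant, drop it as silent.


Word: "apple" (5 letters)
Left-to-right scan:
  [1] 'a' (letter)
  [2] 'p' (letter)
  [3] 'p' (letter)
  [4] 'l' (letter)
  [5] 'e' (letter)
Units from scan: 5
Final unit is 'e' after a consonant -> drop as silent (-1)
Sound units = 4 units


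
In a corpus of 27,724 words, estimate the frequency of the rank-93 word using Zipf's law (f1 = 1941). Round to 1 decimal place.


Zipf's law: f(r) = f(1) / r
f(1) = 1941
f(93) = 1941 / 93
= 20.9 occurrences


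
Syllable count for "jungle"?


Word: "jungle"
Syllable breakdown: jun / gle
Counting: 2 parts
= 2 syllables


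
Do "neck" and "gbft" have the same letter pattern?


Pattern of "neck": [0, 1, 2, 3]
Pattern of "gbft": [0, 1, 2, 3]
Patterns match
Same pattern = Yes


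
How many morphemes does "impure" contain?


Word: "impure"
Morphemes: im- + pure
Each morpheme carries meaning
= 2 morphemes


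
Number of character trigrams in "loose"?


Word: "loose" (length 5)
Number of 3-grams = length - 3 + 1 = 5 - 3 + 1
= 3


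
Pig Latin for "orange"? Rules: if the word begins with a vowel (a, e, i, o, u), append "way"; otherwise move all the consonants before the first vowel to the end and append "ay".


Word: "orange"
Starts with vowel → add 'way'
Pig Latin = "orangeway"


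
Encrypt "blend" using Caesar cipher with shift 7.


Word: "blend"
Shift: 7
Each letter → (letter + shift) mod 26:
  'b' (1) + 7 = 8 → 'i'
  'l' (11) + 7 = 18 → 's'
  'e' (4) + 7 = 11 → 'l'
  'n' (13) + 7 = 20 → 'u'
  'd' (3) + 7 = 10 → 'k'
Result = "isluk"


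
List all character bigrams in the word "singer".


Word: "singer" (length 6)
Number of bigrams = 6 - 2 + 1 = 5
  Position 0: "si"
  Position 1: "in"
  Position 2: "ng"
  Position 3: "ge"
  Position 4: "er"
Bigrams = "si", "in", "ng", "ge", "er"


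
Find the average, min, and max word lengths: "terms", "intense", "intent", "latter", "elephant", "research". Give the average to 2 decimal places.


Lengths: "terms"=5, "intense"=7, "intent"=6, "latter"=6, "elephant"=8, "research"=8
Sum = 40, Count = 6
Average = 40/6 = 6.67
= avg=6.67, min=5, max=8


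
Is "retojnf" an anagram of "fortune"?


Word 1: "fortune" → sorted: efnortu
Word 2: "retojnf" → sorted: efjnort
Same letters? efnortu != efjnort
Anagram = No


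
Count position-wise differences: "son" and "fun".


Comparing character by character (same length = 3):
  Pos 0: 's' vs 'f' !=
  Pos 1: 'o' vs 'u' !=
  Pos 2: 'n' vs 'n' =
Hamming distance = 2


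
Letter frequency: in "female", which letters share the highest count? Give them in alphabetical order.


Word: "female"
Letter counts:
  'a': 1
  'e': 2
  'f': 1
  'l': 1
  'm': 1
Maximum count = 2
Most frequent = 'e' (2 times each)


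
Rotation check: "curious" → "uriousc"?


Word: "curious", Candidate: "uriousc"
Method: check if candidate is substring of word+word
"curiouscurious" contains "uriousc"? Yes
Is rotation = Yes


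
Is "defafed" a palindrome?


Word: "defafed"
Reversed: "defafed"
Forward == Backward? defafed == defafed
Palindrome = Yes


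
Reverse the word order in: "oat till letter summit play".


Original: "oat till letter summit play"
Words (1..n): oat | till | letter | summit | play
Reversed (n..1): play | summit | letter | till | oat
Result = "play summit letter till oat"


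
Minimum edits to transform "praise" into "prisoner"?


Word 1: "praise" (length 6)
Word 2: "prisoner" (length 8)
One optimal edit sequence (insert/delete/substitute each cost 1):
  1. keep 'p'
  2. keep 'r'
  3. delete 'a'  (+1)
  4. keep 'i'
  5. keep 's'
  6. insert 'o'  (+1)
  7. insert 'n'  (+1)
  8. keep 'e'
  9. insert 'r'  (+1)
Total edit operations: 4
Edit distance = 4


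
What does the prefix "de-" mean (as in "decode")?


Prefix: de-
Example: decode (de- + code)
Meaning = remove / reverse


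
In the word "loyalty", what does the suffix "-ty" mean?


Suffix: -ty
As in: loyalty -> loyal + -ty
Meaning = quality of


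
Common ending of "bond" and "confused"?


Word 1: "bond"
Word 2: "confused"
Comparing from end:
  Pos -1: 'd' == 'd'
  Pos -2: 'n' != 'e' (stop)
LCS = "d" (length 1)


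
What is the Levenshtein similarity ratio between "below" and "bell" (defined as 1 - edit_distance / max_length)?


Word 1: "below" (length 5)
Word 2: "bell" (length 4)
One optimal edit sequence:
  1. keep 'b'
  2. keep 'e'
  3. keep 'l'
  4. delete 'o'  (+1)
  5. substitute 'w' -> 'l'  (+1)
Edit distance = 2
Max length = max(5, 4) = 5
Similarity = 1 - 2/5
= 0.6000


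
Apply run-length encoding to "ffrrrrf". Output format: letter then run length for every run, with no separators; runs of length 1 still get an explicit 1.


String: "ffrrrrf"
Scanning for consecutive runs:
  'f' x 2
  'r' x 4
  'f' x 1
RLE = "f2r4f1"


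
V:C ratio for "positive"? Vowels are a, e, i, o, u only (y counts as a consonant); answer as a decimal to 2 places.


Word: "positive"
Vowels (a,e,i,o,u): 4
Consonants: 4
Ratio = 4/4
= 1.00


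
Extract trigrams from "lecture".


Word: "lecture" (length 7)
Number of trigrams = 7 - 3 + 1 = 5
  Position 0: "lec"
  Position 1: "ect"
  Position 2: "ctu"
  Position 3: "tur"
  Position 4: "ure"
Trigrams = "lec", "ect", "ctu", "tur", "ure"


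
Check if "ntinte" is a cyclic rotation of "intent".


Word: "intent", Candidate: "ntinte"
Method: check if candidate is substring of word+word
"intentintent" contains "ntinte"? Yes
Is rotation = Yes


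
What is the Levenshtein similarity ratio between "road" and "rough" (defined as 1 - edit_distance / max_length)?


Word 1: "road" (length 4)
Word 2: "rough" (length 5)
One optimal edit sequence:
  1. keep 'r'
  2. keep 'o'
  3. insert 'u'  (+1)
  4. substitute 'a' -> 'g'  (+1)
  5. substitute 'd' -> 'h'  (+1)
Edit distance = 3
Max length = max(4, 5) = 5
Similarity = 1 - 3/5
= 0.4000


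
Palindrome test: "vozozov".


Word: "vozozov"
Reversed: "vozozov"
Forward == Backward? vozozov == vozozov
Palindrome = Yes


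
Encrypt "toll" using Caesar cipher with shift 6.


Word: "toll"
Shift: 6
Each letter → (letter + shift) mod 26:
  't' (19) + 6 = 25 → 'z'
  'o' (14) + 6 = 20 → 'u'
  'l' (11) + 6 = 17 → 'r'
  'l' (11) + 6 = 17 → 'r'
Result = "zurr"


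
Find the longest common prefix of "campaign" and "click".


Word 1: "campaign"
Word 2: "click"
Comparing from start:
  Pos 0: 'c' == 'c'
  Pos 1: 'a' != 'l' (stop)
LCP = "c" (length 1)


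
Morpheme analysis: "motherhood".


Word: "motherhood"
Morphemes: mother | -hood
Each morpheme carries meaning
= 2 morphemes


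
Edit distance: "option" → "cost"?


Word 1: "option" (length 6)
Word 2: "cost" (length 4)
One optimal edit sequence (insert/delete/substitute each cost 1):
  1. insert 'c'  (+1)
  2. keep 'o'
  3. substitute 'p' -> 's'  (+1)
  4. keep 't'
  5. delete 'i'  (+1)
  6. delete 'o'  (+1)
  7. delete 'n'  (+1)
Total edit operations: 5
Edit distance = 5


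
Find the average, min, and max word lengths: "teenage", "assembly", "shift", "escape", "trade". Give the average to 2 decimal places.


Lengths: "teenage"=7, "assembly"=8, "shift"=5, "escape"=6, "trade"=5
Sum = 31, Count = 5
Average = 31/5 = 6.20
= avg=6.20, min=5, max=8


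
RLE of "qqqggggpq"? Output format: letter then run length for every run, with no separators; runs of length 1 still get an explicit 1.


String: "qqqggggpq"
Scanning for consecutive runs:
  'q' x 3
  'g' x 4
  'p' x 1
  'q' x 1
RLE = "q3g4p1q1"


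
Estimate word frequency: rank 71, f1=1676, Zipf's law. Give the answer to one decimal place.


Zipf's law: f(r) = f(1) / r
f(1) = 1676
f(71) = 1676 / 71
= 23.6 occurrences


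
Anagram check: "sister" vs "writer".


Word 1: "sister" → sorted: eirsst
Word 2: "writer" → sorted: eirrtw
Same letters? eirsst != eirrtw
Anagram = No


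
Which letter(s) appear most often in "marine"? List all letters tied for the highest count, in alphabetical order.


Word: "marine"
Letter counts:
  'a': 1
  'e': 1
  'i': 1
  'm': 1
  'n': 1
  'r': 1
Maximum count = 1
Most frequent = 'a', 'e', 'i', 'm', 'n', 'r' (1 time each)


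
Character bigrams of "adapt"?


Word: "adapt" (length 5)
Number of bigrams = 5 - 2 + 1 = 4
  Position 0: "ad"
  Position 1: "da"
  Position 2: "ap"
  Position 3: "pt"
Bigrams = "ad", "da", "ap", "pt"


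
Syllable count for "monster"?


Word: "monster"
Syllable breakdown: mon | ster
Counting: 2 parts
= 2 syllables


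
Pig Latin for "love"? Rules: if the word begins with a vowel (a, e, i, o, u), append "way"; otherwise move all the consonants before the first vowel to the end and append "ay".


Word: "love"
Starts with consonant(s) → move to end, add 'ay'
Consonant cluster: "l"
Pig Latin = "ovelay"


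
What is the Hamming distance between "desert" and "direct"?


Comparing character by character (same length = 6):
  Pos 0: 'd' vs 'd' =
  Pos 1: 'e' vs 'i' !=
  Pos 2: 's' vs 'r' !=
  Pos 3: 'e' vs 'e' =
  Pos 4: 'r' vs 'c' !=
  Pos 5: 't' vs 't' =
Hamming distance = 3


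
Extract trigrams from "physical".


Word: "physical" (length 8)
Number of trigrams = 8 - 3 + 1 = 6
  Position 0: "phy"
  Position 1: "hys"
  Position 2: "ysi"
  Position 3: "sic"
  Position 4: "ica"
  Position 5: "cal"
Trigrams = "phy", "hys", "ysi", "sic", "ica", "cal"


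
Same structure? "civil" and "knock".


Pattern of "civil": [0, 1, 2, 1, 3]
Pattern of "knock": [0, 1, 2, 3, 0]
Patterns do not match
Same pattern = No


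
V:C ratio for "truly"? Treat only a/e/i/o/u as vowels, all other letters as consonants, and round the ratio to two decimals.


Word: "truly"
Vowels (a,e,i,o,u): 1
Consonants: 4
Ratio = 1/4
= 0.25


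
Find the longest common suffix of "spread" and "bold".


Word 1: "spread"
Word 2: "bold"
Comparing from end:
  Pos -1: 'd' == 'd'
  Pos -2: 'a' != 'l' (stop)
LCS = "d" (length 1)


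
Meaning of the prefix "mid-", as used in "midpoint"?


Prefix: mid-
Example: midpoint = mid- + point
Meaning = middle


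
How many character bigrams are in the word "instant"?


Word: "instant" (length 7)
Number of 2-grams = length - 2 + 1 = 7 - 2 + 1
= 6


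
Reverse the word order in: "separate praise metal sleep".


Original: "separate praise metal sleep"
Words (1..n): separate | praise | metal | sleep
Reversed (n..1): sleep | metal | praise | separate
Result = "sleep metal praise separate"


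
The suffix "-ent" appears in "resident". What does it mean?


Suffix: -ent
Example: resident = reside + -ent, with a spelling change
Meaning = one who / that which


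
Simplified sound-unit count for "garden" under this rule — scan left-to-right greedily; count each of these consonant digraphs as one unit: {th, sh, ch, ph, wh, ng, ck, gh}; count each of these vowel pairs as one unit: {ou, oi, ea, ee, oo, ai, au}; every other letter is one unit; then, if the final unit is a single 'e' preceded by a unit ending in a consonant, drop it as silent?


Word: "garden" (6 letters)
Left-to-right scan:
  1. 'g' (letter)
  2. 'a' (letter)
  3. 'r' (letter)
  4. 'd' (letter)
  5. 'e' (letter)
  6. 'n' (letter)
Units from scan: 6
Sound units = 6 units


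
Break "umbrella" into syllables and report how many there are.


Word: "umbrella"
Syllable breakdown: um · brel · la
Counting: 3 parts
= 3 syllables


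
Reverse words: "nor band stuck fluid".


Original: "nor band stuck fluid"
Words (1..n): nor | band | stuck | fluid
Reversed (n..1): fluid | stuck | band | nor
Result = "fluid stuck band nor"


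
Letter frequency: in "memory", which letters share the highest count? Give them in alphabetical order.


Word: "memory"
Letter counts:
  'e': 1
  'm': 2
  'o': 1
  'r': 1
  'y': 1
Maximum count = 2
Most frequent = 'm' (2 times each)


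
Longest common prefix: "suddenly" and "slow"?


Word 1: "suddenly"
Word 2: "slow"
Comparing from start:
  Pos 0: 's' == 's'
  Pos 1: 'u' != 'l' (stop)
LCP = "s" (length 1)


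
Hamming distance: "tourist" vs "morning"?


Comparing character by character (same length = 7):
  Pos 0: 't' vs 'm' !=
  Pos 1: 'o' vs 'o' =
  Pos 2: 'u' vs 'r' !=
  Pos 3: 'r' vs 'n' !=
  Pos 4: 'i' vs 'i' =
  Pos 5: 's' vs 'n' !=
  Pos 6: 't' vs 'g' !=
Hamming distance = 5


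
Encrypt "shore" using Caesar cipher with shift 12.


Word: "shore"
Shift: 12
Each letter → (letter + shift) mod 26:
  's' (18) + 12 = 4 → 'e'
  'h' (7) + 12 = 19 → 't'
  'o' (14) + 12 = 0 → 'a'
  'r' (17) + 12 = 3 → 'd'
  'e' (4) + 12 = 16 → 'q'
Result = "etadq"


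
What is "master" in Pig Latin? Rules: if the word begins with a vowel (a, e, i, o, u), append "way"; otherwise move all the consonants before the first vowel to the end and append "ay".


Word: "master"
Starts with consonant(s) → move to end, add 'ay'
Consonant cluster: "m"
Pig Latin = "astermay"


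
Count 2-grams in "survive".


Word: "survive" (length 7)
Number of 2-grams = length - 2 + 1 = 7 - 2 + 1
= 6


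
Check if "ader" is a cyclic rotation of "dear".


Word: "dear", Candidate: "ader"
Method: check if candidate is substring of word+word
"deardear" contains "ader"? No
Is rotation = No


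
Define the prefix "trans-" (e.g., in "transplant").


Prefix: trans-
Example: transplant (trans- + plant)
Meaning = across


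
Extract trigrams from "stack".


Word: "stack" (length 5)
Number of trigrams = 5 - 3 + 1 = 3
  Position 0: "sta"
  Position 1: "tac"
  Position 2: "ack"
Trigrams = "sta", "tac", "ack"


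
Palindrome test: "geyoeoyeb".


Word: "geyoeoyeb"
Reversed: "beyoeoyeg"
Forward == Backward? geyoeoyeb != beyoeoyeg
Palindrome = No


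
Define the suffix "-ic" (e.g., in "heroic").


Suffix: -ic
Example: heroic (hero + -ic)
Meaning = relating to


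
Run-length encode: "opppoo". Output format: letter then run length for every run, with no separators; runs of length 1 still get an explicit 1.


String: "opppoo"
Scanning for consecutive runs:
  'o' x 1
  'p' x 3
  'o' x 2
RLE = "o1p3o2"


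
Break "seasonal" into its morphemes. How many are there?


Word: "seasonal"
Morphemes: season | -al
Each morpheme carries meaning
= 2 morphemes


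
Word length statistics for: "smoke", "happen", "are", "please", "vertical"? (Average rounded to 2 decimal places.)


Lengths: "smoke"=5, "happen"=6, "are"=3, "please"=6, "vertical"=8
Sum = 28, Count = 5
Average = 28/5 = 5.60
= avg=5.60, min=3, max=8


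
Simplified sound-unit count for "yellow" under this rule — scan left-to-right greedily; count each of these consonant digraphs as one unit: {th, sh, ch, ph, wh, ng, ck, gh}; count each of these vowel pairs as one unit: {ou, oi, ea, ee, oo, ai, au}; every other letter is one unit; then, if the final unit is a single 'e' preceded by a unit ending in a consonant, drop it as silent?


Word: "yellow" (6 letters)
Left-to-right scan:
  1. 'y' (letter)
  2. 'e' (letter)
  3. 'l' (letter)
  4. 'l' (letter)
  5. 'o' (letter)
  6. 'w' (letter)
Units from scan: 6
Sound units = 6 units


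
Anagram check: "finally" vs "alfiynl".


Word 1: "finally" → sorted: afillny
Word 2: "alfiynl" → sorted: afillny
Same letters? afillny == afillny
Anagram = Yes


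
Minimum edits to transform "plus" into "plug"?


Word 1: "plus" (length 4)
Word 2: "plug" (length 4)
One optimal edit sequence (insert/delete/substitute each cost 1):
  1. keep 'p'
  2. keep 'l'
  3. keep 'u'
  4. substitute 's' -> 'g'  (+1)
Total edit operations: 1
Edit distance = 1


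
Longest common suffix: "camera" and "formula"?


Word 1: "camera"
Word 2: "formula"
Comparing from end:
  Pos -1: 'a' == 'a'
  Pos -2: 'r' != 'l' (stop)
LCS = "a" (length 1)


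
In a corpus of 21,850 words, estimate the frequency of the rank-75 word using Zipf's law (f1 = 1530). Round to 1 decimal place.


Zipf's law: f(r) = f(1) / r
f(1) = 1530
f(75) = 1530 / 75
= 20.4 occurrences


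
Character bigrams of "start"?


Word: "start" (length 5)
Number of bigrams = 5 - 2 + 1 = 4
  Position 0: "st"
  Position 1: "ta"
  Position 2: "ar"
  Position 3: "rt"
Bigrams = "st", "ta", "ar", "rt"


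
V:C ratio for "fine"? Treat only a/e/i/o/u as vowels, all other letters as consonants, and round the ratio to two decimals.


Word: "fine"
Vowels (a,e,i,o,u): 2
Consonants: 2
Ratio = 2/2
= 1.00


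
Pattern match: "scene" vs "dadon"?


Pattern of "scene": [0, 1, 2, 3, 2]
Pattern of "dadon": [0, 1, 0, 2, 3]
Patterns do not match
Same pattern = No


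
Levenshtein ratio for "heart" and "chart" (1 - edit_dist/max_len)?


Word 1: "heart" (length 5)
Word 2: "chart" (length 5)
One optimal edit sequence:
  1. substitute 'h' -> 'c'  (+1)
  2. substitute 'e' -> 'h'  (+1)
  3. keep 'a'
  4. keep 'r'
  5. keep 't'
Edit distance = 2
Max length = max(5, 5) = 5
Similarity = 1 - 2/5
= 0.6000


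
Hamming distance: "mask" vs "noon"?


Comparing character by character (same length = 4):
  Pos 0: 'm' vs 'n' !=
  Pos 1: 'a' vs 'o' !=
  Pos 2: 's' vs 'o' !=
  Pos 3: 'k' vs 'n' !=
Hamming distance = 4


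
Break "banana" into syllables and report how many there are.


Word: "banana"
Syllable breakdown: ba | na | na
Counting: 3 parts
= 3 syllables


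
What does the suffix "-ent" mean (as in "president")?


Suffix: -ent
Example: president = preside + -ent, with a spelling change
Meaning = one who / that which


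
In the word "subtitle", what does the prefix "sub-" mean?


Prefix: sub-
As in: subtitle -> sub- + title
Meaning = under / below


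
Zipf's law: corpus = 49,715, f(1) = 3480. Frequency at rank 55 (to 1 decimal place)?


Zipf's law: f(r) = f(1) / r
f(1) = 3480
f(55) = 3480 / 55
= 63.3 occurrences


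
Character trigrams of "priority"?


Word: "priority" (length 8)
Number of trigrams = 8 - 3 + 1 = 6
  Position 0: "pri"
  Position 1: "rio"
  Position 2: "ior"
  Position 3: "ori"
  Position 4: "rit"
  Position 5: "ity"
Trigrams = "pri", "rio", "ior", "ori", "rit", "ity"


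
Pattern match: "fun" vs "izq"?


Pattern of "fun": [0, 1, 2]
Pattern of "izq": [0, 1, 2]
Patterns match
Same pattern = Yes


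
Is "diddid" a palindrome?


Word: "diddid"
Reversed: "diddid"
Forward == Backward? diddid == diddid
Palindrome = Yes


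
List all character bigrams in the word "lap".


Word: "lap" (length 3)
Number of bigrams = 3 - 2 + 1 = 2
  Position 0: "la"
  Position 1: "ap"
Bigrams = "la", "ap"


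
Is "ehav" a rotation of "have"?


Word: "have", Candidate: "ehav"
Method: check if candidate is substring of word+word
"havehave" contains "ehav"? Yes
Is rotation = Yes


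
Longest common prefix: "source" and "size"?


Word 1: "source"
Word 2: "size"
Comparing from start:
  Pos 0: 's' == 's'
  Pos 1: 'o' != 'i' (stop)
LCP = "s" (length 1)


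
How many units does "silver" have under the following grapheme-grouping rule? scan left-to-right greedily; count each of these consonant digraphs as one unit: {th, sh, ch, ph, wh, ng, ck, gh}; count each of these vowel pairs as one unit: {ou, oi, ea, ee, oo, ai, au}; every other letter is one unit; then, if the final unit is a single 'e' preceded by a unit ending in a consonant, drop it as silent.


Word: "silver" (6 letters)
Left-to-right scan:
  1. 's' (letter)
  2. 'i' (letter)
  3. 'l' (letter)
  4. 'v' (letter)
  5. 'e' (letter)
  6. 'r' (letter)
Units from scan: 6
Sound units = 6 units


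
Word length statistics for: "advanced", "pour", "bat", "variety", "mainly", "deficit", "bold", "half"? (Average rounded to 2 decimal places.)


Lengths: "advanced"=8, "pour"=4, "bat"=3, "variety"=7, "mainly"=6, "deficit"=7, "bold"=4, "half"=4
Sum = 43, Count = 8
Average = 43/8 = 5.38
= avg=5.38, min=3, max=8


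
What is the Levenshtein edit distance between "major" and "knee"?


Word 1: "major" (length 5)
Word 2: "knee" (length 4)
One optimal edit sequence (insert/delete/substitute each cost 1):
  1. delete 'm'  (+1)
  2. substitute 'a' -> 'k'  (+1)
  3. substitute 'j' -> 'n'  (+1)
  4. substitute 'o' -> 'e'  (+1)
  5. substitute 'r' -> 'e'  (+1)
Total edit operations: 5
Edit distance = 5


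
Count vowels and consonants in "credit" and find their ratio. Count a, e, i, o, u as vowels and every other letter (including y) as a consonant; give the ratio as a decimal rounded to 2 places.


Word: "credit"
Vowels (a,e,i,o,u): 2
Consonants: 4
Ratio = 2/4
= 0.50


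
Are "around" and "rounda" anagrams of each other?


Word 1: "around" → sorted: adnoru
Word 2: "rounda" → sorted: adnoru
Same letters? adnoru == adnoru
Anagram = Yes


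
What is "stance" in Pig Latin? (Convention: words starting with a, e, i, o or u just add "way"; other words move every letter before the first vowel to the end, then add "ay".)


Word: "stance"
Starts with consonant(s) → move to end, add 'ay'
Consonant cluster: "st"
Pig Latin = "ancestay"


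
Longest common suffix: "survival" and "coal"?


Word 1: "survival"
Word 2: "coal"
Comparing from end:
  Pos -1: 'l' == 'l'
  Pos -2: 'a' == 'a'
  Pos -3: 'v' != 'o' (stop)
LCS = "al" (length 2)


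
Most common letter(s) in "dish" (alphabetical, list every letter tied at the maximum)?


Word: "dish"
Letter counts:
  'd': 1
  'h': 1
  'i': 1
  's': 1
Maximum count = 1
Most frequent = 'd', 'h', 'i', 's' (1 time each)


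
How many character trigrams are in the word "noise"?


Word: "noise" (length 5)
Number of 3-grams = length - 3 + 1 = 5 - 3 + 1
= 3


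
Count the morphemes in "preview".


Word: "preview"
Morphemes: pre- + view
Each morpheme carries meaning
= 2 morphemes


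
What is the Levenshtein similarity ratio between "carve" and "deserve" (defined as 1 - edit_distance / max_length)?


Word 1: "carve" (length 5)
Word 2: "deserve" (length 7)
One optimal edit sequence:
  1. insert 'd'  (+1)
  2. insert 'e'  (+1)
  3. substitute 'c' -> 's'  (+1)
  4. substitute 'a' -> 'e'  (+1)
  5. keep 'r'
  6. keep 'v'
  7. keep 'e'
Edit distance = 4
Max length = max(5, 7) = 7
Similarity = 1 - 4/7
= 0.4286


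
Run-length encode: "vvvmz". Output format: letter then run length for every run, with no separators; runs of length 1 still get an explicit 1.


String: "vvvmz"
Scanning for consecutive runs:
  'v' x 3
  'm' x 1
  'z' x 1
RLE = "v3m1z1"


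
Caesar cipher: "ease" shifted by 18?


Word: "ease"
Shift: 18
Each letter → (letter + shift) mod 26:
  'e' (4) + 18 = 22 → 'w'
  'a' (0) + 18 = 18 → 's'
  's' (18) + 18 = 10 → 'k'
  'e' (4) + 18 = 22 → 'w'
Result = "wskw"


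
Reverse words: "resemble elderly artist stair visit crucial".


Original: "resemble elderly artist stair visit crucial"
Words (1..n): resemble | elderly | artist | stair | visit | crucial
Reversed (n..1): crucial | visit | stair | artist | elderly | resemble
Result = "crucial visit stair artist elderly resemble"


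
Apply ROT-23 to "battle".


Word: "battle"
Shift: 23
Each letter → (letter + shift) mod 26:
  'b' (1) + 23 = 24 → 'y'
  'a' (0) + 23 = 23 → 'x'
  't' (19) + 23 = 16 → 'q'
  't' (19) + 23 = 16 → 'q'
  'l' (11) + 23 = 8 → 'i'
  'e' (4) + 23 = 1 → 'b'
Result = "yxqqib"


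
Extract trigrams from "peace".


Word: "peace" (length 5)
Number of trigrams = 5 - 3 + 1 = 3
  Position 0: "pea"
  Position 1: "eac"
  Position 2: "ace"
Trigrams = "pea", "eac", "ace"


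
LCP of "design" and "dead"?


Word 1: "design"
Word 2: "dead"
Comparing from start:
  Pos 0: 'd' == 'd'
  Pos 1: 'e' == 'e'
  Pos 2: 's' != 'a' (stop)
LCP = "de" (length 2)


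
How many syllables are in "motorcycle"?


Word: "motorcycle"
Syllable breakdown: mo / tor / cy / cle
Counting: 4 parts
= 4 syllables


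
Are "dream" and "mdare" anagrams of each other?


Word 1: "dream" → sorted: ademr
Word 2: "mdare" → sorted: ademr
Same letters? ademr == ademr
Anagram = Yes


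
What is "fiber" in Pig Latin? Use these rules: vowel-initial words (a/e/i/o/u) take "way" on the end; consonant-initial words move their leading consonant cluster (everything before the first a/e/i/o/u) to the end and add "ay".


Word: "fiber"
Starts with consonant(s) → move to end, add 'ay'
Consonant cluster: "f"
Pig Latin = "iberfay"


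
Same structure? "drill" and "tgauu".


Pattern of "drill": [0, 1, 2, 3, 3]
Pattern of "tgauu": [0, 1, 2, 3, 3]
Patterns match
Same pattern = Yes


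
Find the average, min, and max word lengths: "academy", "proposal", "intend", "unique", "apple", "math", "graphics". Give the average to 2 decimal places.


Lengths: "academy"=7, "proposal"=8, "intend"=6, "unique"=6, "apple"=5, "math"=4, "graphics"=8
Sum = 44, Count = 7
Average = 44/7 = 6.29
= avg=6.29, min=4, max=8


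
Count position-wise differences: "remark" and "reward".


Comparing character by character (same length = 6):
  Pos 0: 'r' vs 'r' =
  Pos 1: 'e' vs 'e' =
  Pos 2: 'm' vs 'w' !=
  Pos 3: 'a' vs 'a' =
  Pos 4: 'r' vs 'r' =
  Pos 5: 'k' vs 'd' !=
Hamming distance = 2


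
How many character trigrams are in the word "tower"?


Word: "tower" (length 5)
Number of 3-grams = length - 3 + 1 = 5 - 3 + 1
= 3


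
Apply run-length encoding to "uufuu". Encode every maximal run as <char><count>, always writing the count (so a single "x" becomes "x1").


String: "uufuu"
Scanning for consecutive runs:
  'u' x 2
  'f' x 1
  'u' x 2
RLE = "u2f1u2"


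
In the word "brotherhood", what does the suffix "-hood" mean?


Suffix: -hood
Example: brotherhood = brother + -hood
Meaning = state / condition


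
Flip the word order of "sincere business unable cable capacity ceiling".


Original: "sincere business unable cable capacity ceiling"
Words (1..n): sincere | business | unable | cable | capacity | ceiling
Reversed (n..1): ceiling | capacity | cable | unable | business | sincere
Result = "ceiling capacity cable unable business sincere"


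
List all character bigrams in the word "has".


Word: "has" (length 3)
Number of bigrams = 3 - 2 + 1 = 2
  Position 0: "ha"
  Position 1: "as"
Bigrams = "ha", "as"


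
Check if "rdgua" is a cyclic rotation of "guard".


Word: "guard", Candidate: "rdgua"
Method: check if candidate is substring of word+word
"guardguard" contains "rdgua"? Yes
Is rotation = Yes


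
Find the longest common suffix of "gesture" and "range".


Word 1: "gesture"
Word 2: "range"
Comparing from end:
  Pos -1: 'e' == 'e'
  Pos -2: 'r' != 'g' (stop)
LCS = "e" (length 1)


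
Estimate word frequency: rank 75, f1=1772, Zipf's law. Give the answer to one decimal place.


Zipf's law: f(r) = f(1) / r
f(1) = 1772
f(75) = 1772 / 75
= 23.6 occurrences


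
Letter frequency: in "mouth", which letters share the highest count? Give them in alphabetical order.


Word: "mouth"
Letter counts:
  'h': 1
  'm': 1
  'o': 1
  't': 1
  'u': 1
Maximum count = 1
Most frequent = 'h', 'm', 'o', 't', 'u' (1 time each)


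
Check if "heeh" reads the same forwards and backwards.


Word: "heeh"
Reversed: "heeh"
Forward == Backward? heeh == heeh
Palindrome = Yes


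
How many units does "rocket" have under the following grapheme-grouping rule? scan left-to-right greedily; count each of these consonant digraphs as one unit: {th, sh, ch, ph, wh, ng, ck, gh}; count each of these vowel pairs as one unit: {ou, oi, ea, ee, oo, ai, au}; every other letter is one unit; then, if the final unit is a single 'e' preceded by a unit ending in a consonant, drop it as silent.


Word: "rocket" (6 letters)
Left-to-right scan:
  (1) 'r' (letter)
  (2) 'o' (letter)
  (3) 'ck' (digraph)
  (4) 'e' (letter)
  (5) 't' (letter)
Units from scan: 5
Sound units = 5 units


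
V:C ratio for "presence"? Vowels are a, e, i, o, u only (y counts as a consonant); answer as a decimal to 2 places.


Word: "presence"
Vowels (a,e,i,o,u): 3
Consonants: 5
Ratio = 3/5
= 0.60


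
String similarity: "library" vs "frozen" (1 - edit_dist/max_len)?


Word 1: "library" (length 7)
Word 2: "frozen" (length 6)
One optimal edit sequence:
  1. delete 'l'  (+1)
  2. substitute 'i' -> 'f'  (+1)
  3. substitute 'b' -> 'r'  (+1)
  4. substitute 'r' -> 'o'  (+1)
  5. substitute 'a' -> 'z'  (+1)
  6. substitute 'r' -> 'e'  (+1)
  7. substitute 'y' -> 'n'  (+1)
Edit distance = 7
Max length = max(7, 6) = 7
Similarity = 1 - 7/7
= 0.0000


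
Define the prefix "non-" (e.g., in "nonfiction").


Prefix: non-
As in: nonfiction -> non- + fiction
Meaning = not


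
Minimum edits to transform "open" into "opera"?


Word 1: "open" (length 4)
Word 2: "opera" (length 5)
One optimal edit sequence (insert/delete/substitute each cost 1):
  1. keep 'o'
  2. keep 'p'
  3. keep 'e'
  4. insert 'r'  (+1)
  5. substitute 'n' -> 'a'  (+1)
Total edit operations: 2
Edit distance = 2


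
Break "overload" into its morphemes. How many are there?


Word: "overload"
Morphemes: over- / load
Each morpheme carries meaning
= 2 morphemes


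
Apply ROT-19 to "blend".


Word: "blend"
Shift: 19
Each letter → (letter + shift) mod 26:
  'b' (1) + 19 = 20 → 'u'
  'l' (11) + 19 = 4 → 'e'
  'e' (4) + 19 = 23 → 'x'
  'n' (13) + 19 = 6 → 'g'
  'd' (3) + 19 = 22 → 'w'
Result = "uexgw"


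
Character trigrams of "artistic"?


Word: "artistic" (length 8)
Number of trigrams = 8 - 3 + 1 = 6
  Position 0: "art"
  Position 1: "rti"
  Position 2: "tis"
  Position 3: "ist"
  Position 4: "sti"
  Position 5: "tic"
Trigrams = "art", "rti", "tis", "ist", "sti", "tic"


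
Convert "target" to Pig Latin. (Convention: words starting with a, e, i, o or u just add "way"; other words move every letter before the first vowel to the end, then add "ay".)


Word: "target"
Starts with consonant(s) → move to end, add 'ay'
Consonant cluster: "t"
Pig Latin = "argettay"


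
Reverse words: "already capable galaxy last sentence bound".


Original: "already capable galaxy last sentence bound"
Words (1..n): already | capable | galaxy | last | sentence | bound
Reversed (n..1): bound | sentence | last | galaxy | capable | already
Result = "bound sentence last galaxy capable already"


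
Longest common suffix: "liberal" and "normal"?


Word 1: "liberal"
Word 2: "normal"
Comparing from end:
  Pos -1: 'l' == 'l'
  Pos -2: 'a' == 'a'
  Pos -3: 'r' != 'm' (stop)
LCS = "al" (length 2)


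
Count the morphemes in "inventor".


Word: "inventor"
Morphemes: invent + -or
Each morpheme carries meaning
= 2 morphemes


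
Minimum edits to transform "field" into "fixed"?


Word 1: "field" (length 5)
Word 2: "fixed" (length 5)
One optimal edit sequence (insert/delete/substitute each cost 1):
  1. keep 'f'
  2. keep 'i'
  3. substitute 'e' -> 'x'  (+1)
  4. substitute 'l' -> 'e'  (+1)
  5. keep 'd'
Total edit operations: 2
Edit distance = 2


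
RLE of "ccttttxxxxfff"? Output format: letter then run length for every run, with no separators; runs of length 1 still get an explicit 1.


String: "ccttttxxxxfff"
Scanning for consecutive runs:
  'c' x 2
  't' x 4
  'x' x 4
  'f' x 3
RLE = "c2t4x4f3"


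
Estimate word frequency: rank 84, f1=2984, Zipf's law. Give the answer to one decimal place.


Zipf's law: f(r) = f(1) / r
f(1) = 2984
f(84) = 2984 / 84
= 35.5 occurrences
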